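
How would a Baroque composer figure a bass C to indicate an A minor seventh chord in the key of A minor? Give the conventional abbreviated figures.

6/5

C is the third of A minor seventh, so the chord is in first inversion.
A seventh chord in first inversion is figured 6/5/3, conventionally abbreviated 6/5.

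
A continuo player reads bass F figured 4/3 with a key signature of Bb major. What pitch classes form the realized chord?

F, A, Bb, D

The written figures 4/3 are shorthand for 6/4/3: the 6 is implied.
A third above F in this key is A.
A fourth above F in this key is Bb.
A sixth above F in this key is D.
Together with the bass F, this spells Bb major seventh in second inversion.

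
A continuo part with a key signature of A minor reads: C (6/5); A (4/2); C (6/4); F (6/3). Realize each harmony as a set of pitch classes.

C, E, G, A | A, B, D, F | C, F, A | F, A, D

C (6/5/3): C, E, G, A.
A (6/4/2): A, B, D, F.
C (6/4): C, F, A.
F (6/3): F, A, D.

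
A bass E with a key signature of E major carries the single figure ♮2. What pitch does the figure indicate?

F

Counting 1 letter step above E lands on F; in E major, that letter is F#.
The ♮2 figure makes it natural, giving F.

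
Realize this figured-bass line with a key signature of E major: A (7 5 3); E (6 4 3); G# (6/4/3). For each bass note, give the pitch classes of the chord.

A, C#, E, G# | E, G#, A, C# | G#, B, C#, E

A (7/5/3): A, C#, E, G#.
E (6/4/3): E, G#, A, C#.
G# (6/4/3): G#, B, C#, E.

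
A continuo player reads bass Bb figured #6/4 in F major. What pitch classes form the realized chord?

Bb, E, G#

A fourth above Bb in this key is E.
A sixth above Bb in this key is G, raised to G# by the sharp.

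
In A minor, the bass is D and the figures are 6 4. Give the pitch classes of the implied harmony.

D, G, B

A fourth above D in this key is G.
A sixth above D in this key is B.
Together with the bass D, this spells G major in second inversion.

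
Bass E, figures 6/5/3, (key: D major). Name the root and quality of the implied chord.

The figures 6/5/3 indicate a seventh chord in first inversion.
In first inversion the root lies a sixth above the bass: a sixth above E in D major is C#.
The chord tones are E, G, B, C#, giving C# half-diminished seventh.

C# half-diminished seventh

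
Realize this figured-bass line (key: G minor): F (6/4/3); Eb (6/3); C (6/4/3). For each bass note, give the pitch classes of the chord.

F, A, Bb, D | Eb, G, C | C, Eb, F, A

F (6/4/3): F, A, Bb, D.
Eb (6/3): Eb, G, C.
C (6/4/3): C, Eb, F, A.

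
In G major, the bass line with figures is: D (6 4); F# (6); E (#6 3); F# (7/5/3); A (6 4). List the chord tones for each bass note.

D (6/4): D, G, B.
F# (6/3): F#, A, D.
E (#6/3): E, G, C#.
F# (7/5/3): F#, A, C, E.
A (6/4): A, D, F#.

D, G, B | F#, A, D | E, G, C# | F#, A, C, E | A, D, F#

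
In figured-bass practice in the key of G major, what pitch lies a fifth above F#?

C

Counting 4 letter steps above F# lands on C; in G major, that letter is C.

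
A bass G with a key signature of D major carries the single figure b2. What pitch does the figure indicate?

Counting 1 letter step above G lands on A; in D major, that letter is A.
The b2 figure lowers it a semitone, giving Ab.

Ab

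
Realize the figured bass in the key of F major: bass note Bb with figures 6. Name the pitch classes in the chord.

The written figures 6 are shorthand for 6/3: the 3 is implied.
A third above Bb in this key is D.
A sixth above Bb in this key is G.
Together with the bass Bb, this spells G minor in first inversion.

Bb, D, G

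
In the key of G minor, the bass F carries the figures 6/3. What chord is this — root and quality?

The figures 6/3 indicate a triad in first inversion.
In first inversion the root lies a sixth above the bass: a sixth above F in G minor is D.
The chord tones are F, A, D, giving D minor.

D minor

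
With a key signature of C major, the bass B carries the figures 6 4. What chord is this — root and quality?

The figures 6 4 indicate a triad in second inversion.
In second inversion the root lies a fourth above the bass: a fourth above B in C major is E.
The chord tones are B, E, G, giving E minor.

E minor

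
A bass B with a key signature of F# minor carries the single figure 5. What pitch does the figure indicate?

Counting 4 letter steps above B lands on F; in F# minor, that letter is F#.

F#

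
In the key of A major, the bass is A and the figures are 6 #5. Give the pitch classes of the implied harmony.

A, C#, E#, F#

The written figures 6 #5 are shorthand for 6/5/3: the 3 is implied.
A third above A in this key is C#.
A fifth above A in this key is E, raised to E# by the sharp.
A sixth above A in this key is F#.
Together with the bass A, this spells F# minor-major seventh in first inversion.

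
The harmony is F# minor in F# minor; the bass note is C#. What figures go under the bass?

6/4

C# is the fifth of F# minor, so the chord is in second inversion.
A triad in second inversion is figured 6/4, conventionally abbreviated 6/4.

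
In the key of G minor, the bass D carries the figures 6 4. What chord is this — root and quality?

The figures 6 4 indicate a triad in second inversion.
In second inversion the root lies a fourth above the bass: a fourth above D in G minor is G.
The chord tones are D, G, Bb, giving G minor.

G minor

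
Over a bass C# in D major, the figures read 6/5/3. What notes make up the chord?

C#, E, G, A

A third above C# in this key is E.
A fifth above C# in this key is G.
A sixth above C# in this key is A.
Together with the bass C#, this spells A dominant seventh in first inversion.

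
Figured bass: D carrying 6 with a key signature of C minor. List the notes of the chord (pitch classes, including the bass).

The written figures 6 are shorthand for 6/3: the 3 is implied.
A third above D in this key is F.
A sixth above D in this key is Bb.
Together with the bass D, this spells Bb major in first inversion.

D, F, Bb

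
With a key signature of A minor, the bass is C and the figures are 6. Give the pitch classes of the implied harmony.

The written figures 6 are shorthand for 6/3: the 3 is implied.
A third above C in this key is E.
A sixth above C in this key is A.
Together with the bass C, this spells A minor in first inversion.

C, E, A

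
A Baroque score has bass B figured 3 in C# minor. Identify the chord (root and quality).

The figures 3 indicate a triad in root position.
In root position the bass is the root, so the root is B.
The chord tones are B, D#, F#, giving B major.

B major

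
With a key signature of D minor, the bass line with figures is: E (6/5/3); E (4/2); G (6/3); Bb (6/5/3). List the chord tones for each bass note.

E (6/5/3): E, G, Bb, C.
E (6/4/2): E, F, A, C.
G (6/3): G, Bb, E.
Bb (6/5/3): Bb, D, F, G.

E, G, Bb, C | E, F, A, C | G, Bb, E | Bb, D, F, G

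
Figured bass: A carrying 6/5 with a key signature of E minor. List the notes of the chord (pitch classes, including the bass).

The written figures 6/5 are shorthand for 6/5/3: the 3 is implied.
A third above A in this key is C.
A fifth above A in this key is E.
A sixth above A in this key is F#.
Together with the bass A, this spells F# half-diminished seventh in first inversion.

A, C, E, F#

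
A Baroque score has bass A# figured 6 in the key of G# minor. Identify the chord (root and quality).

F# major

The figures 6 indicate a triad in first inversion.
In first inversion the root lies a sixth above the bass: a sixth above A# in G# minor is F#.
The chord tones are A#, C#, F#, giving F# major.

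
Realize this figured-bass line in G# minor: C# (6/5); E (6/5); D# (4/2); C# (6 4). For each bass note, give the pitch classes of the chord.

C#, E, G#, A# | E, G#, B, C# | D#, E, G#, B | C#, F#, A#

C# (6/5/3): C#, E, G#, A#.
E (6/5/3): E, G#, B, C#.
D# (6/4/2): D#, E, G#, B.
C# (6/4): C#, F#, A#.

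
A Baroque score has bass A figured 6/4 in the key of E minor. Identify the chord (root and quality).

D major

The figures 6/4 indicate a triad in second inversion.
In second inversion the root lies a fourth above the bass: a fourth above A in E minor is D.
The chord tones are A, D, F#, giving D major.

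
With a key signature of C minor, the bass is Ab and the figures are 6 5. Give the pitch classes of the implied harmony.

The written figures 6 5 are shorthand for 6/5/3: the 3 is implied.
A third above Ab in this key is C.
A fifth above Ab in this key is Eb.
A sixth above Ab in this key is F.
Together with the bass Ab, this spells F minor seventh in first inversion.

Ab, C, Eb, F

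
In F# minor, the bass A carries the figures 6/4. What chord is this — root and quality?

D major

The figures 6/4 indicate a triad in second inversion.
In second inversion the root lies a fourth above the bass: a fourth above A in F# minor is D.
The chord tones are A, D, F#, giving D major.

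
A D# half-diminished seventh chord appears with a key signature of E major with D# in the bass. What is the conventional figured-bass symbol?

7

D# is the root of D# half-diminished seventh, so the chord is in root position.
A seventh chord in root position is figured 7/5/3, conventionally abbreviated 7.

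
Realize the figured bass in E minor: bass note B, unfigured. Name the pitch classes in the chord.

An unfigured bass implies 5/3.
A third above B in this key is D.
A fifth above B in this key is F#.
Together with the bass B, this spells B minor in root position.

B, D, F#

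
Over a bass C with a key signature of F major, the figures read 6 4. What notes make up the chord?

C, F, A

A fourth above C in this key is F.
A sixth above C in this key is A.
Together with the bass C, this spells F major in second inversion.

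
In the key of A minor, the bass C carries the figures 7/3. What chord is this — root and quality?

C major seventh

The figures 7/3 indicate a seventh chord in root position.
In root position the bass is the root, so the root is C.
The chord tones are C, E, G, B, giving C major seventh.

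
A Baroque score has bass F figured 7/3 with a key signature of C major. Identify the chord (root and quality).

F major seventh

The figures 7/3 indicate a seventh chord in root position.
In root position the bass is the root, so the root is F.
The chord tones are F, A, C, E, giving F major seventh.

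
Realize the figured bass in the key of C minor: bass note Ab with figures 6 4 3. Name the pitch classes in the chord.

Ab, C, D, F

A third above Ab in this key is C.
A fourth above Ab in this key is D.
A sixth above Ab in this key is F.
Together with the bass Ab, this spells D half-diminished seventh in second inversion.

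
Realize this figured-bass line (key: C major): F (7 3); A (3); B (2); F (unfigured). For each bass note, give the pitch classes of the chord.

F, A, C, E | A, C, E | B, C, E, G | F, A, C

F (7/5/3): F, A, C, E.
A (5/3): A, C, E.
B (6/4/2): B, C, E, G.
F (5/3): F, A, C.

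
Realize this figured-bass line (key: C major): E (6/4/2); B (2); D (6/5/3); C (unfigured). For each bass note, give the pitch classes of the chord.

E (6/4/2): E, F, A, C.
B (6/4/2): B, C, E, G.
D (6/5/3): D, F, A, B.
C (5/3): C, E, G.

E, F, A, C | B, C, E, G | D, F, A, B | C, E, G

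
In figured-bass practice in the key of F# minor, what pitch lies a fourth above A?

D

Counting 3 letter steps above A lands on D; in F# minor, that letter is D.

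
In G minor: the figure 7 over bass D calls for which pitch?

C

Counting 6 letter steps above D lands on C; in G minor, that letter is C.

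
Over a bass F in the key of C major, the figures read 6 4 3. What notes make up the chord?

A third above F in this key is A.
A fourth above F in this key is B.
A sixth above F in this key is D.
Together with the bass F, this spells B half-diminished seventh in second inversion.

F, A, B, D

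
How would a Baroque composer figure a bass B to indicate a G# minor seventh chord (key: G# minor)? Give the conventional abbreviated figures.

B is the third of G# minor seventh, so the chord is in first inversion.
A seventh chord in first inversion is figured 6/5/3, conventionally abbreviated 6/5.

6/5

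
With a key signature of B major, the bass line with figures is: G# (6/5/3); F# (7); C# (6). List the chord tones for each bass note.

G# (6/5/3): G#, B, D#, E.
F# (7/5/3): F#, A#, C#, E.
C# (6/3): C#, E, A#.

G#, B, D#, E | F#, A#, C#, E | C#, E, A#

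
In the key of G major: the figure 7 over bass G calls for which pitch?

Counting 6 letter steps above G lands on F; in G major, that letter is F#.

F#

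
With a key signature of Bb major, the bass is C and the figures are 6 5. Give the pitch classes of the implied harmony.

C, Eb, G, A

The written figures 6 5 are shorthand for 6/5/3: the 3 is implied.
A third above C in this key is Eb.
A fifth above C in this key is G.
A sixth above C in this key is A.
Together with the bass C, this spells A half-diminished seventh in first inversion.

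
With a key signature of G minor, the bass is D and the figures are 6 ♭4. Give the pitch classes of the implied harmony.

D, Gb, Bb

A fourth above D in this key is G, lowered to Gb by the flat.
A sixth above D in this key is Bb.
Together with the bass D, this spells Gb augmented in second inversion.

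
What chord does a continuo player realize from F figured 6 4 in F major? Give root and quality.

Bb major

The figures 6 4 indicate a triad in second inversion.
In second inversion the root lies a fourth above the bass: a fourth above F in F major is Bb.
The chord tones are F, Bb, D, giving Bb major.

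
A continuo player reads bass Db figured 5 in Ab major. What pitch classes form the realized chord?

The written figures 5 are shorthand for 5/3: the 3 is implied.
A third above Db in this key is F.
A fifth above Db in this key is Ab.
Together with the bass Db, this spells Db major in root position.

Db, F, Ab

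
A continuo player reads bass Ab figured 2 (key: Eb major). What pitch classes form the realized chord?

The written figures 2 are shorthand for 6/4/2: the 6/4 are implied.
A second above Ab in this key is Bb.
A fourth above Ab in this key is D.
A sixth above Ab in this key is F.
Together with the bass Ab, this spells Bb dominant seventh in third inversion.

Ab, Bb, D, F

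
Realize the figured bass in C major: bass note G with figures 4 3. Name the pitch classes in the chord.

G, B, C, E

The written figures 4 3 are shorthand for 6/4/3: the 6 is implied.
A third above G in this key is B.
A fourth above G in this key is C.
A sixth above G in this key is E.
Together with the bass G, this spells C major seventh in second inversion.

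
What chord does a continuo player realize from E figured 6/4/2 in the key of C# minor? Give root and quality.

The figures 6/4/2 indicate a seventh chord in third inversion.
In third inversion the root lies a second above the bass: a second above E in C# minor is F#.
The chord tones are E, F#, A, C#, giving F# minor seventh.

F# minor seventh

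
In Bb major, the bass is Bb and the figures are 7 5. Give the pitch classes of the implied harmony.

The written figures 7 5 are shorthand for 7/5/3: the 3 is implied.
A third above Bb in this key is D.
A fifth above Bb in this key is F.
A seventh above Bb in this key is A.
Together with the bass Bb, this spells Bb major seventh in root position.

Bb, D, F, A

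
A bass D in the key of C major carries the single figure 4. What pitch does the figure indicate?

G

Counting 3 letter steps above D lands on G; in C major, that letter is G.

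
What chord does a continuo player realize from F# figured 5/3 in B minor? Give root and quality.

The figures 5/3 indicate a triad in root position.
In root position the bass is the root, so the root is F#.
The chord tones are F#, A, C#, giving F# minor.

F# minor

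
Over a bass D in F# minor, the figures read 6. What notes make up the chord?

D, F#, B

The written figures 6 are shorthand for 6/3: the 3 is implied.
A third above D in this key is F#.
A sixth above D in this key is B.
Together with the bass D, this spells B minor in first inversion.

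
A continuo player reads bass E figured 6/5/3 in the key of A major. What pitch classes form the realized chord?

E, G#, B, C#

A third above E in this key is G#.
A fifth above E in this key is B.
A sixth above E in this key is C#.
Together with the bass E, this spells C# minor seventh in first inversion.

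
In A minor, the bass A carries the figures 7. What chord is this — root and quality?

The figures 7 indicate a seventh chord in root position.
In root position the bass is the root, so the root is A.
The chord tones are A, C, E, G, giving A minor seventh.

A minor seventh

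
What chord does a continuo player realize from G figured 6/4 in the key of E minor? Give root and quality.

The figures 6/4 indicate a triad in second inversion.
In second inversion the root lies a fourth above the bass: a fourth above G in E minor is C.
The chord tones are G, C, E, giving C major.

C major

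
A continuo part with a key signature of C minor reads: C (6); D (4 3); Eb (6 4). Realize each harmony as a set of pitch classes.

C, Eb, Ab | D, F, G, Bb | Eb, Ab, C

C (6/3): C, Eb, Ab.
D (6/4/3): D, F, G, Bb.
Eb (6/4): Eb, Ab, C.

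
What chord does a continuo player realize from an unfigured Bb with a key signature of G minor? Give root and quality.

An unfigured bass indicates a triad in root position.
In root position the bass is the root, so the root is Bb.
The chord tones are Bb, D, F, giving Bb major.

Bb major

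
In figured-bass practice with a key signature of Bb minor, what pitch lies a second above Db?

Eb

Counting 1 letter step above Db lands on E; in Bb minor, that letter is Eb.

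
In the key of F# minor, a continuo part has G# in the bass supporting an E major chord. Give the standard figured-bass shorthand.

G# is the third of E major, so the chord is in first inversion.
A triad in first inversion is figured 6/3, conventionally abbreviated 6.

6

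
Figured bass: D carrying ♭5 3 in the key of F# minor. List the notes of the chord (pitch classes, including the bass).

D, F#, Ab

A third above D in this key is F#.
A fifth above D in this key is A, lowered to Ab by the flat.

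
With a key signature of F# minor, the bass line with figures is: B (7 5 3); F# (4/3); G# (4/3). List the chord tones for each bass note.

B, D, F#, A | F#, A, B, D | G#, B, C#, E

B (7/5/3): B, D, F#, A.
F# (6/4/3): F#, A, B, D.
G# (6/4/3): G#, B, C#, E.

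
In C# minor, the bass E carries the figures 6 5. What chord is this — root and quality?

C# minor seventh

The figures 6 5 indicate a seventh chord in first inversion.
In first inversion the root lies a sixth above the bass: a sixth above E in C# minor is C#.
The chord tones are E, G#, B, C#, giving C# minor seventh.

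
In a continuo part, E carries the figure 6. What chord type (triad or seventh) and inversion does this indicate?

triad, first inversion

6 is shorthand for 6/3.
Intervals of 6/3 above the bass form a triad; the bass is the third, so this is first inversion.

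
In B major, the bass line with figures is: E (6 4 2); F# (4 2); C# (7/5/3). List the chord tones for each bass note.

E (6/4/2): E, F#, A#, C#.
F# (6/4/2): F#, G#, B, D#.
C# (7/5/3): C#, E, G#, B.

E, F#, A#, C# | F#, G#, B, D# | C#, E, G#, B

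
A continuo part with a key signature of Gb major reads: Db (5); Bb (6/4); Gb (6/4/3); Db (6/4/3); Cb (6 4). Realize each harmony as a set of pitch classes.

Db (5/3): Db, F, Ab.
Bb (6/4): Bb, Eb, Gb.
Gb (6/4/3): Gb, Bb, Cb, Eb.
Db (6/4/3): Db, F, Gb, Bb.
Cb (6/4): Cb, F, Ab.

Db, F, Ab | Bb, Eb, Gb | Gb, Bb, Cb, Eb | Db, F, Gb, Bb | Cb, F, Ab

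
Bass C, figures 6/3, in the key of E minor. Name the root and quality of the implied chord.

The figures 6/3 indicate a triad in first inversion.
In first inversion the root lies a sixth above the bass: a sixth above C in E minor is A.
The chord tones are C, E, A, giving A minor.

A minor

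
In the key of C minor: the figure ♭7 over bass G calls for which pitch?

Fb

Counting 6 letter steps above G lands on F; in C minor, that letter is F.
The b7 figure lowers it a semitone, giving Fb.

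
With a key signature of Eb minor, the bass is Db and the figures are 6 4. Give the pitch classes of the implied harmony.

A fourth above Db in this key is Gb.
A sixth above Db in this key is Bb.
Together with the bass Db, this spells Gb major in second inversion.

Db, Gb, Bb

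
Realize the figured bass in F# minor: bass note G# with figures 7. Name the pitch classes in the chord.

G#, B, D, F#

The written figures 7 are shorthand for 7/5/3: the 5/3 are implied.
A third above G# in this key is B.
A fifth above G# in this key is D.
A seventh above G# in this key is F#.
Together with the bass G#, this spells G# half-diminished seventh in root position.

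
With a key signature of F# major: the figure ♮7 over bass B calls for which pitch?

Counting 6 letter steps above B lands on A; in F# major, that letter is A#.
The ♮7 figure makes it natural, giving A.

A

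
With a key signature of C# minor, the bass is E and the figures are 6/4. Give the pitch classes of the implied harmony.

A fourth above E in this key is A.
A sixth above E in this key is C#.
Together with the bass E, this spells A major in second inversion.

E, A, C#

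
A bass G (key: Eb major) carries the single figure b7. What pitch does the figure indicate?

Fb

Counting 6 letter steps above G lands on F; in Eb major, that letter is F.
The b7 figure lowers it a semitone, giving Fb.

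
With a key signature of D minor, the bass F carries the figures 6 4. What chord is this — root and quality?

The figures 6 4 indicate a triad in second inversion.
In second inversion the root lies a fourth above the bass: a fourth above F in D minor is Bb.
The chord tones are F, Bb, D, giving Bb major.

Bb major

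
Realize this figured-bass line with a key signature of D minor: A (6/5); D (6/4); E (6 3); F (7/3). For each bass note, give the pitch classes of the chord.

A, C, E, F | D, G, Bb | E, G, C | F, A, C, E

A (6/5/3): A, C, E, F.
D (6/4): D, G, Bb.
E (6/3): E, G, C.
F (7/5/3): F, A, C, E.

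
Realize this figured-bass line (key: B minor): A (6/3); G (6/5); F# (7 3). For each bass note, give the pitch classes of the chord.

A, C#, F# | G, B, D, E | F#, A, C#, E

A (6/3): A, C#, F#.
G (6/5/3): G, B, D, E.
F# (7/5/3): F#, A, C#, E.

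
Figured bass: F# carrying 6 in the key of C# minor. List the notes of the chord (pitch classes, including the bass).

F#, A, D#

The written figures 6 are shorthand for 6/3: the 3 is implied.
A third above F# in this key is A.
A sixth above F# in this key is D#.
Together with the bass F#, this spells D# diminished in first inversion.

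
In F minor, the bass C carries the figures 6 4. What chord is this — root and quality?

F minor

The figures 6 4 indicate a triad in second inversion.
In second inversion the root lies a fourth above the bass: a fourth above C in F minor is F.
The chord tones are C, F, Ab, giving F minor.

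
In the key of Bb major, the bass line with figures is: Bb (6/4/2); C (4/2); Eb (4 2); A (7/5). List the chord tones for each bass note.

Bb, C, Eb, G | C, D, F, A | Eb, F, A, C | A, C, Eb, G

Bb (6/4/2): Bb, C, Eb, G.
C (6/4/2): C, D, F, A.
Eb (6/4/2): Eb, F, A, C.
A (7/5/3): A, C, Eb, G.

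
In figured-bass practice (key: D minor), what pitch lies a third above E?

G

Counting 2 letter steps above E lands on G; in D minor, that letter is G.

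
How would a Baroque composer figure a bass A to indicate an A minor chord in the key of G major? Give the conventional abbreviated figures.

A is the root of A minor, so the chord is in root position.
A triad in root position is figured 5/3, conventionally abbreviated (no figures — root-position triad).

no figures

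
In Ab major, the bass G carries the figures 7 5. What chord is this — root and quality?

G half-diminished seventh

The figures 7 5 indicate a seventh chord in root position.
In root position the bass is the root, so the root is G.
The chord tones are G, Bb, Db, F, giving G half-diminished seventh.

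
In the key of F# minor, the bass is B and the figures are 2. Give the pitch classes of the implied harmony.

The written figures 2 are shorthand for 6/4/2: the 6/4 are implied.
A second above B in this key is C#.
A fourth above B in this key is E.
A sixth above B in this key is G#.
Together with the bass B, this spells C# minor seventh in third inversion.

B, C#, E, G#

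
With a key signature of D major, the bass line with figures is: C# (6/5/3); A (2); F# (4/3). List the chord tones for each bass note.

C# (6/5/3): C#, E, G, A.
A (6/4/2): A, B, D, F#.
F# (6/4/3): F#, A, B, D.

C#, E, G, A | A, B, D, F# | F#, A, B, D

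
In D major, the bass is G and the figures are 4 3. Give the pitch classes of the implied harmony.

The written figures 4 3 are shorthand for 6/4/3: the 6 is implied.
A third above G in this key is B.
A fourth above G in this key is C#.
A sixth above G in this key is E.
Together with the bass G, this spells C# half-diminished seventh in second inversion.

G, B, C#, E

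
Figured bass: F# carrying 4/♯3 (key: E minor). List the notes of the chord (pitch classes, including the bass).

The written figures 4/♯3 are shorthand for 6/4/3: the 6 is implied.
A third above F# in this key is A, raised to A# by the sharp.
A fourth above F# in this key is B.
A sixth above F# in this key is D.
Together with the bass F#, this spells B minor-major seventh in second inversion.

F#, A#, B, D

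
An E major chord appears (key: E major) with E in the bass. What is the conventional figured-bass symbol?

E is the root of E major, so the chord is in root position.
A triad in root position is figured 5/3, conventionally abbreviated (no figures — root-position triad).

no figures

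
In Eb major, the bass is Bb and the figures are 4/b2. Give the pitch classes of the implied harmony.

Bb, Cb, Eb, G

The written figures 4/b2 are shorthand for 6/4/2: the 6 is implied.
A second above Bb in this key is C, lowered to Cb by the flat.
A fourth above Bb in this key is Eb.
A sixth above Bb in this key is G.
Together with the bass Bb, this spells Cb augmented major seventh in third inversion.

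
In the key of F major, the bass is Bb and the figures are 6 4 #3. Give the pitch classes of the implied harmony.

A third above Bb in this key is D, raised to D# by the sharp.
A fourth above Bb in this key is E.
A sixth above Bb in this key is G.

Bb, D#, E, G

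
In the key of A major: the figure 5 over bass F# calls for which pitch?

Counting 4 letter steps above F# lands on C; in A major, that letter is C#.

C#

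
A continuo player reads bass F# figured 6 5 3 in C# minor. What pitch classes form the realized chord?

F#, A, C#, D#

A third above F# in this key is A.
A fifth above F# in this key is C#.
A sixth above F# in this key is D#.
Together with the bass F#, this spells D# half-diminished seventh in first inversion.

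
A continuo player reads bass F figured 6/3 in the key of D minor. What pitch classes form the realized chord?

A third above F in this key is A.
A sixth above F in this key is D.
Together with the bass F, this spells D minor in first inversion.

F, A, D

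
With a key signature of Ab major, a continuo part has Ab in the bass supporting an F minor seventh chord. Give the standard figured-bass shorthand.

6/5

Ab is the third of F minor seventh, so the chord is in first inversion.
A seventh chord in first inversion is figured 6/5/3, conventionally abbreviated 6/5.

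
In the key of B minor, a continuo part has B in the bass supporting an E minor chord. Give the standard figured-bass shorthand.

6/4

B is the fifth of E minor, so the chord is in second inversion.
A triad in second inversion is figured 6/4, conventionally abbreviated 6/4.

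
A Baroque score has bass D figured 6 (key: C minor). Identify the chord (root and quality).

Bb major

The figures 6 indicate a triad in first inversion.
In first inversion the root lies a sixth above the bass: a sixth above D in C minor is Bb.
The chord tones are D, F, Bb, giving Bb major.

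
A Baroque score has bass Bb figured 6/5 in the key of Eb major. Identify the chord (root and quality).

G minor seventh

The figures 6/5 indicate a seventh chord in first inversion.
In first inversion the root lies a sixth above the bass: a sixth above Bb in Eb major is G.
The chord tones are Bb, D, F, G, giving G minor seventh.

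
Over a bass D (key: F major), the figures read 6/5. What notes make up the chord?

The written figures 6/5 are shorthand for 6/5/3: the 3 is implied.
A third above D in this key is F.
A fifth above D in this key is A.
A sixth above D in this key is Bb.
Together with the bass D, this spells Bb major seventh in first inversion.

D, F, A, Bb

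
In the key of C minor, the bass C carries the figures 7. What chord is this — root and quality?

C minor seventh

The figures 7 indicate a seventh chord in root position.
In root position the bass is the root, so the root is C.
The chord tones are C, Eb, G, Bb, giving C minor seventh.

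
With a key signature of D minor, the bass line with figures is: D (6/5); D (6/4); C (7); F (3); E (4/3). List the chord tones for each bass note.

D (6/5/3): D, F, A, Bb.
D (6/4): D, G, Bb.
C (7/5/3): C, E, G, Bb.
F (5/3): F, A, C.
E (6/4/3): E, G, A, C.

D, F, A, Bb | D, G, Bb | C, E, G, Bb | F, A, C | E, G, A, C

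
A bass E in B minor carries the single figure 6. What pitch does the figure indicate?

C#

Counting 5 letter steps above E lands on C; in B minor, that letter is C#.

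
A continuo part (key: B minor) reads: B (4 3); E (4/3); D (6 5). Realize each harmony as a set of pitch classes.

B (6/4/3): B, D, E, G.
E (6/4/3): E, G, A, C#.
D (6/5/3): D, F#, A, B.

B, D, E, G | E, G, A, C# | D, F#, A, B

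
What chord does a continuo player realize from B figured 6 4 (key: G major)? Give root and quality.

The figures 6 4 indicate a triad in second inversion.
In second inversion the root lies a fourth above the bass: a fourth above B in G major is E.
The chord tones are B, E, G, giving E minor.

E minor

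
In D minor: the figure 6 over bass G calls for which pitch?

E

Counting 5 letter steps above G lands on E; in D minor, that letter is E.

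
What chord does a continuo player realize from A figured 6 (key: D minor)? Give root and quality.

F major

The figures 6 indicate a triad in first inversion.
In first inversion the root lies a sixth above the bass: a sixth above A in D minor is F.
The chord tones are A, C, F, giving F major.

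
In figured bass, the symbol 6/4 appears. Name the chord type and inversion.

triad, second inversion

Intervals of 6/4 above the bass form a triad; the bass is the fifth, so this is second inversion.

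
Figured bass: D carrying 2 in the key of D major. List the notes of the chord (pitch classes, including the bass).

The written figures 2 are shorthand for 6/4/2: the 6/4 are implied.
A second above D in this key is E.
A fourth above D in this key is G.
A sixth above D in this key is B.
Together with the bass D, this spells E minor seventh in third inversion.

D, E, G, B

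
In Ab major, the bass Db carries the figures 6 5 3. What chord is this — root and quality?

Bb minor seventh

The figures 6 5 3 indicate a seventh chord in first inversion.
In first inversion the root lies a sixth above the bass: a sixth above Db in Ab major is Bb.
The chord tones are Db, F, Ab, Bb, giving Bb minor seventh.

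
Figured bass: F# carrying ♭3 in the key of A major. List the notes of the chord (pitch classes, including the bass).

The written figures ♭3 are shorthand for 5/3: the 5 is implied.
A third above F# in this key is A, lowered to Ab by the flat.
A fifth above F# in this key is C#.

F#, Ab, C#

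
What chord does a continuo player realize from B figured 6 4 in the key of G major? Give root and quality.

E minor

The figures 6 4 indicate a triad in second inversion.
In second inversion the root lies a fourth above the bass: a fourth above B in G major is E.
The chord tones are B, E, G, giving E minor.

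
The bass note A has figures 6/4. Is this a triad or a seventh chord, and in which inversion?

Intervals of 6/4 above the bass form a triad; the bass is the fifth, so this is second inversion.

triad, second inversion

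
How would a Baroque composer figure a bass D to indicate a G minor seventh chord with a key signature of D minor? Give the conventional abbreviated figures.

D is the fifth of G minor seventh, so the chord is in second inversion.
A seventh chord in second inversion is figured 6/4/3, conventionally abbreviated 4/3.

4/3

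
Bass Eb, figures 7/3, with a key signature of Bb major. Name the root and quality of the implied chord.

The figures 7/3 indicate a seventh chord in root position.
In root position the bass is the root, so the root is Eb.
The chord tones are Eb, G, Bb, D, giving Eb major seventh.

Eb major seventh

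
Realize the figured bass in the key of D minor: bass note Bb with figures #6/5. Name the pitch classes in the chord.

The written figures #6/5 are shorthand for 6/5/3: the 3 is implied.
A third above Bb in this key is D.
A fifth above Bb in this key is F.
A sixth above Bb in this key is G, raised to G# by the sharp.

Bb, D, F, G#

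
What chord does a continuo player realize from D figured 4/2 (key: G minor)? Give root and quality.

The figures 4/2 indicate a seventh chord in third inversion.
In third inversion the root lies a second above the bass: a second above D in G minor is Eb.
The chord tones are D, Eb, G, Bb, giving Eb major seventh.

Eb major seventh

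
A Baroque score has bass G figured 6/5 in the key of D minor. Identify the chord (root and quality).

The figures 6/5 indicate a seventh chord in first inversion.
In first inversion the root lies a sixth above the bass: a sixth above G in D minor is E.
The chord tones are G, Bb, D, E, giving E half-diminished seventh.

E half-diminished seventh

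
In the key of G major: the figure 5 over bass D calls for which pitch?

Counting 4 letter steps above D lands on A; in G major, that letter is A.

A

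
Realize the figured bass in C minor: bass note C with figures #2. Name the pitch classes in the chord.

C, D#, F, Ab

The written figures #2 are shorthand for 6/4/2: the 6/4 are implied.
A second above C in this key is D, raised to D# by the sharp.
A fourth above C in this key is F.
A sixth above C in this key is Ab.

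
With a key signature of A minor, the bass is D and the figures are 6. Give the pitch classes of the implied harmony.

D, F, B

The written figures 6 are shorthand for 6/3: the 3 is implied.
A third above D in this key is F.
A sixth above D in this key is B.
Together with the bass D, this spells B diminished in first inversion.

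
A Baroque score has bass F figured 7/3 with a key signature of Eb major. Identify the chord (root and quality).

F minor seventh

The figures 7/3 indicate a seventh chord in root position.
In root position the bass is the root, so the root is F.
The chord tones are F, Ab, C, Eb, giving F minor seventh.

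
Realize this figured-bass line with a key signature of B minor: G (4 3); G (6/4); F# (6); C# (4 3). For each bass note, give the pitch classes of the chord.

G, B, C#, E | G, C#, E | F#, A, D | C#, E, F#, A

G (6/4/3): G, B, C#, E.
G (6/4): G, C#, E.
F# (6/3): F#, A, D.
C# (6/4/3): C#, E, F#, A.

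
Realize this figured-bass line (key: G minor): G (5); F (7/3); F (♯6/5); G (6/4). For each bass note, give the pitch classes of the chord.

G, Bb, D | F, A, C, Eb | F, A, C, D# | G, C, Eb

G (5/3): G, Bb, D.
F (7/5/3): F, A, C, Eb.
F (#6/5/3): F, A, C, D#.
G (6/4): G, C, Eb.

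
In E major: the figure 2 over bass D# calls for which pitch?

E

Counting 1 letter step above D# lands on E; in E major, that letter is E.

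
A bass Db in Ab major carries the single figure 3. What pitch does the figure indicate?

F

Counting 2 letter steps above Db lands on F; in Ab major, that letter is F.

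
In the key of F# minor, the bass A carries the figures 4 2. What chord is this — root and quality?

The figures 4 2 indicate a seventh chord in third inversion.
In third inversion the root lies a second above the bass: a second above A in F# minor is B.
The chord tones are A, B, D, F#, giving B minor seventh.

B minor seventh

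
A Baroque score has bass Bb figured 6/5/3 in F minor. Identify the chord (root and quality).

The figures 6/5/3 indicate a seventh chord in first inversion.
In first inversion the root lies a sixth above the bass: a sixth above Bb in F minor is G.
The chord tones are Bb, Db, F, G, giving G half-diminished seventh.

G half-diminished seventh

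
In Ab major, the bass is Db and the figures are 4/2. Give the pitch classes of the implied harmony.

Db, Eb, G, Bb

The written figures 4/2 are shorthand for 6/4/2: the 6 is implied.
A second above Db in this key is Eb.
A fourth above Db in this key is G.
A sixth above Db in this key is Bb.
Together with the bass Db, this spells Eb dominant seventh in third inversion.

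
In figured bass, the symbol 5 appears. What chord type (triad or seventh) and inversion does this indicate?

5 is shorthand for 5/3.
Intervals of 5/3 above the bass form a triad; the bass is the root, so this is root position.

triad, root position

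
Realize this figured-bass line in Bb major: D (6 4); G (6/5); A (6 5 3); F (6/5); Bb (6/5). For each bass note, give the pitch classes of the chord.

D, G, Bb | G, Bb, D, Eb | A, C, Eb, F | F, A, C, D | Bb, D, F, G

D (6/4): D, G, Bb.
G (6/5/3): G, Bb, D, Eb.
A (6/5/3): A, C, Eb, F.
F (6/5/3): F, A, C, D.
Bb (6/5/3): Bb, D, F, G.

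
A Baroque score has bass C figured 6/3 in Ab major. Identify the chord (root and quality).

The figures 6/3 indicate a triad in first inversion.
In first inversion the root lies a sixth above the bass: a sixth above C in Ab major is Ab.
The chord tones are C, Eb, Ab, giving Ab major.

Ab major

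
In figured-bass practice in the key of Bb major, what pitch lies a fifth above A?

Counting 4 letter steps above A lands on E; in Bb major, that letter is Eb.

Eb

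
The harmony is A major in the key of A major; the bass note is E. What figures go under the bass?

E is the fifth of A major, so the chord is in second inversion.
A triad in second inversion is figured 6/4, conventionally abbreviated 6/4.

6/4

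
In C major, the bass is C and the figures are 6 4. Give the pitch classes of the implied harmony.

C, F, A

A fourth above C in this key is F.
A sixth above C in this key is A.
Together with the bass C, this spells F major in second inversion.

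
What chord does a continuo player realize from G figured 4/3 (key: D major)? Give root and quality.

The figures 4/3 indicate a seventh chord in second inversion.
In second inversion the root lies a fourth above the bass: a fourth above G in D major is C#.
The chord tones are G, B, C#, E, giving C# half-diminished seventh.

C# half-diminished seventh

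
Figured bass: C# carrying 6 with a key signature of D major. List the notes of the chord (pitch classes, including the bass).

C#, E, A

The written figures 6 are shorthand for 6/3: the 3 is implied.
A third above C# in this key is E.
A sixth above C# in this key is A.
Together with the bass C#, this spells A major in first inversion.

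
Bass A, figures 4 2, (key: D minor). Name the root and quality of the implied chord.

Bb major seventh

The figures 4 2 indicate a seventh chord in third inversion.
In third inversion the root lies a second above the bass: a second above A in D minor is Bb.
The chord tones are A, Bb, D, F, giving Bb major seventh.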